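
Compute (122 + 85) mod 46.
23

Reduce the summands first: 122 ≡ 30, 85 ≡ 39 (mod 46), so 122 + 85 ≡ 30 + 39 (mod 46). 30 + 39 = 69; 69 = 1·46 + 23, so (122 + 85) mod 46 = 23.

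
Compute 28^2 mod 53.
Use repeated squaring. Binary(2) = 10. Walk through the bits of the exponent 2 left-to-right: at each bit after the leading one, square the running value, then multiply by 28 if the bit is 1 (always reducing mod 53):
  bit 1 = 1 (leading): start with 28.
  bit 2 = 0: square 28^2 = 784 ≡ 42 (mod 53).
Final value: 28^2 ≡ 42 (mod 53).

Final answer: 42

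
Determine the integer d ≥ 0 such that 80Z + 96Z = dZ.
(80, 96) = (16); d = 16

In the PID Z, (a, b) is generated by gcd(a, b). Compute gcd(96, 80) with the extended Euclidean algorithm, tracking rows (r, s, t) with s·96 + t·80 = r:
  row A: (96, 1, 0)   [1·96 + 0·80 = 96]
  row B: (80, 0, 1)   [0·96 + 1·80 = 80]
  96 = 1·80 + 16   → row C = row A − 1·row B = (16, 1, −1)   [check: 1·96 − 1·80 = 16]
  80 = 5·16 + 0   → remainder 0, stop. gcd = 16 (last nonzero row C).
So gcd(80, 96) = 16, with Bézout identity 1·96 − 1·80 = 16. Containment (⊇): the Bézout identity exhibits 16 as an element of (80, 96), giving (16) ⊆ (80, 96). Containment (⊆): since 16 | 80 and 16 | 96 (80 = 16·5, 96 = 16·6), every Z-linear combination of 80 and 96 is divisible by 16, so (80, 96) ⊆ (16). Therefore (80, 96) = (16), d = 16.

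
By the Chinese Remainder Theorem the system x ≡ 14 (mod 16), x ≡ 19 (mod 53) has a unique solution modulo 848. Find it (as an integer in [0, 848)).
x ≡ 814 (mod 848); the representative in [0, 848) is 814

The moduli 16, 53 are pairwise coprime, so by the CRT there is a unique solution mod 16·53 = 848.
Solve by successive substitution. Start with x ≡ 14 (mod 16).
  Combine with x ≡ 19 (mod 53): write x = 14 + 16·t and require 14 + 16·t ≡ 19 (mod 53), i.e. 16·t ≡ 19 − 14 ≡ 5 (mod 53). Since 16^(−1) ≡ 10 (mod 53), t ≡ 10·5 ≡ 50 (mod 53). So x ≡ 14 + 16·50 = 814 (mod 848).
Unique solution in [0, 848): x = 814.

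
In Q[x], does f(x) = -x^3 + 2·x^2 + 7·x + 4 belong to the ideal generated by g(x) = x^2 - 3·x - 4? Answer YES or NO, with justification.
In Q[x] the ideal (g) consists of all multiples of g, so f ∈ (g) iff g | f, i.e. iff the remainder of f on division by g is 0. Divide f by g (g is monic, so eliminate the leading term of the running remainder at each step):
  leading term -x^3: subtract (-x)·g(x) = -x^3 + 3·x^2 + 4·x, leaving -x^2 + 3·x + 4
  leading term -x^2: subtract (-1)·g(x) = -x^2 + 3·x + 4, leaving 0
The remainder is 0, so f(x) = g(x) · h(x) with h(x) = -x - 1. Hence g | f, i.e. f ∈ (g).

Final answer: YES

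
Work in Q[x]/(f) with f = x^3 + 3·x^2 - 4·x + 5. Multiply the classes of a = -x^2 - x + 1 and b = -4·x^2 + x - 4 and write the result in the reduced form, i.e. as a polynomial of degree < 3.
a · b ≡ 42·x^2 - 51·x + 41 (mod f(x))

First multiply in Q[x] without reducing: a · b = 4·x^4 + 3·x^3 - x^2 + 5·x - 4. Now divide by f(x) = x^3 + 3·x^2 - 4·x + 5, eliminating the leading term at each step:
  leading term 4·x^4: subtract (4·x)·f(x) = 4·x^4 + 12·x^3 - 16·x^2 + 20·x, leaving -9·x^3 + 15·x^2 - 15·x - 4
  leading term -9·x^3: subtract (-9)·f(x) = -9·x^3 - 27·x^2 + 36·x - 45, leaving 42·x^2 - 51·x + 41
The degree is now < 3, so this is the remainder. Hence a · b ≡ 42·x^2 - 51·x + 41 in Q[x]/(f).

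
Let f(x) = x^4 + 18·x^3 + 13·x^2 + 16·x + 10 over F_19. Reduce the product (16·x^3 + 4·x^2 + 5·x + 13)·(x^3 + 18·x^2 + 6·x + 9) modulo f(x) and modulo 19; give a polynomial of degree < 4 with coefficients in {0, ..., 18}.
Multiply as integer polynomials: a · b = 16·x^6 + 292·x^5 + 173·x^4 + 271·x^3 + 300·x^2 + 123·x + 117. Reducing coefficients mod 19: a · b ≡ 16·x^6 + 7·x^5 + 2·x^4 + 5·x^3 + 15·x^2 + 9·x + 3. Now divide by f(x) = x^4 + 18·x^3 + 13·x^2 + 16·x + 10 in F_19[x], eliminating the leading term at each step:
  leading term 16·x^6: subtract (16·x^2)·f(x) = 16·x^6 + 3·x^5 + 18·x^4 + 9·x^3 + 8·x^2, leaving 4·x^5 + 3·x^4 + 15·x^3 + 7·x^2 + 9·x + 3 (coefficients mod 19)
  leading term 4·x^5: subtract (4·x)·f(x) = 4·x^5 + 15·x^4 + 14·x^3 + 7·x^2 + 2·x, leaving 7·x^4 + x^3 + 7·x + 3 (coefficients mod 19)
  leading term 7·x^4: subtract (7)·f(x) = 7·x^4 + 12·x^3 + 15·x^2 + 17·x + 13, leaving 8·x^3 + 4·x^2 + 9·x + 9 (coefficients mod 19)
The degree is now < 4, so this is the remainder. Hence a · b ≡ 8·x^3 + 4·x^2 + 9·x + 9 in F_19[x]/(f).

Final answer: a · b ≡ 8·x^3 + 4·x^2 + 9·x + 9 (mod f(x))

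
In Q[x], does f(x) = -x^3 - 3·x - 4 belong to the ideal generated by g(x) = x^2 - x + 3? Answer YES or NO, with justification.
NO

In Q[x] the ideal (g) consists of all multiples of g, so f ∈ (g) iff g | f, i.e. iff the remainder of f on division by g is 0. Divide f by g (g is monic, so eliminate the leading term of the running remainder at each step):
  leading term -x^3: subtract (-x)·g(x) = -x^3 + x^2 - 3·x, leaving -x^2 - 4
  leading term -x^2: subtract (-1)·g(x) = -x^2 + x - 3, leaving -x - 1
The remainder r(x) = -x - 1 ≠ 0 (and deg r < deg g), so g ∤ f, i.e. f ∉ (g).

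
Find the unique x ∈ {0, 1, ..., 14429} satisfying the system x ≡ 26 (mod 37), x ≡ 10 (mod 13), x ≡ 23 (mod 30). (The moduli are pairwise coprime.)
x ≡ 803 (mod 14430); the representative in [0, 14430) is 803

The moduli 37, 13, 30 are pairwise coprime, so by the CRT there is a unique solution mod 37·13·30 = 14430.
Solve by successive substitution. Start with x ≡ 26 (mod 37).
  Combine with x ≡ 10 (mod 13): write x = 26 + 37·t and require 26 + 37·t ≡ 10 (mod 13), i.e. 37·t ≡ 10 − 26 ≡ 10 (mod 13). Since 37^(−1) ≡ 6 (mod 13) (37 ≡ 11 (mod 13)), t ≡ 6·10 ≡ 8 (mod 13). So x ≡ 26 + 37·8 = 322 (mod 481).
  Combine with x ≡ 23 (mod 30): write x = 322 + 481·t and require 322 + 481·t ≡ 23 (mod 30), i.e. 481·t ≡ 23 − 322 ≡ 1 (mod 30). Since 481^(−1) ≡ 1 (mod 30) (481 ≡ 1 (mod 30)), t ≡ 1·1 ≡ 1 (mod 30). So x ≡ 322 + 481·1 = 803 (mod 14430).
Unique solution in [0, 14430): x = 803.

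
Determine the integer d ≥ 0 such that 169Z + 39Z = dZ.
In the PID Z, (a, b) is generated by gcd(a, b). Compute gcd(169, 39) with the extended Euclidean algorithm, tracking rows (r, s, t) with s·169 + t·39 = r:
  row A: (169, 1, 0)   [1·169 + 0·39 = 169]
  row B: (39, 0, 1)   [0·169 + 1·39 = 39]
  169 = 4·39 + 13   → row C = row A − 4·row B = (13, 1, −4)   [check: 1·169 − 4·39 = 13]
  39 = 3·13 + 0   → remainder 0, stop. gcd = 13 (last nonzero row C).
So gcd(169, 39) = 13, with Bézout identity 1·169 − 4·39 = 13. Containment (⊇): the Bézout identity exhibits 13 as an element of (169, 39), giving (13) ⊆ (169, 39). Containment (⊆): since 13 | 169 and 13 | 39 (169 = 13·13, 39 = 13·3), every Z-linear combination of 169 and 39 is divisible by 13, so (169, 39) ⊆ (13). Therefore (169, 39) = (13), d = 13.

Final answer: (169, 39) = (13); d = 13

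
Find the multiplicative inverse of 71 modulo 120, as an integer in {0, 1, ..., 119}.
71^(−1) ≡ 71 (mod 120)

Apply the extended Euclidean algorithm to (120, 71), tracking rows (r, s, t) with s·120 + t·71 = r. Each division r_prev = q·r_cur + r_new produces the new row as (previous row) − q·(current row):
  row A: (120, 1, 0)   [1·120 + 0·71 = 120]
  row B: (71, 0, 1)   [0·120 + 1·71 = 71]
  120 = 1·71 + 49   → row C = row A − 1·row B = (49, 1, −1)   [check: 1·120 − 1·71 = 49]
  71 = 1·49 + 22   → row D = row B − 1·row C = (22, −1, 2)   [check: −1·120 + 2·71 = 22]
  49 = 2·22 + 5   → row E = row C − 2·row D = (5, 3, −5)   [check: 3·120 − 5·71 = 5]
  22 = 4·5 + 2   → row F = row D − 4·row E = (2, −13, 22)   [check: −13·120 + 22·71 = 2]
  5 = 2·2 + 1   → row G = row E − 2·row F = (1, 29, −49)   [check: 29·120 − 49·71 = 1]
  2 = 2·1 + 0   → remainder 0, stop. gcd = 1 (last nonzero row G).
The gcd is 1, so 71 is invertible mod 120. The last nonzero row gives 29·120 − 49·71 = 1, so t = −49. So 71^(−1) ≡ −49 ≡ 71 (mod 120). Verify: 71 · 71 = 5041 ≡ 1 (mod 120). ✓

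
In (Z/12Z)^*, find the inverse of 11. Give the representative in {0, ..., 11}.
11^(−1) ≡ 11 (mod 12)

Apply the extended Euclidean algorithm to (12, 11), tracking rows (r, s, t) with s·12 + t·11 = r. Each division r_prev = q·r_cur + r_new produces the new row as (previous row) − q·(current row):
  row A: (12, 1, 0)   [1·12 + 0·11 = 12]
  row B: (11, 0, 1)   [0·12 + 1·11 = 11]
  12 = 1·11 + 1   → row C = row A − 1·row B = (1, 1, −1)   [check: 1·12 − 1·11 = 1]
  11 = 11·1 + 0   → remainder 0, stop. gcd = 1 (last nonzero row C).
The gcd is 1, so 11 is invertible mod 12. The last nonzero row gives 1·12 − 1·11 = 1, so t = −1. So 11^(−1) ≡ −1 ≡ 11 (mod 12). Verify: 11 · 11 = 121 ≡ 1 (mod 12). ✓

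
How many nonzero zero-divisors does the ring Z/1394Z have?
In Z/1394Z each nonzero element is either a unit (gcd with 1394 is 1) or a zero-divisor (gcd > 1). The number of units is φ(1394): factorise 1394 = 2 · 17 · 41, so φ(1394) = (2 − 1) · (17 − 1) · (41 − 1) = 1 · 16 · 40 = 640. The nonzero elements number 1394 − 1 = 1393. Hence the nonzero zero-divisors number 1393 − 640 = 753.

Final answer: Z/1394Z has 753 nonzero zero-divisors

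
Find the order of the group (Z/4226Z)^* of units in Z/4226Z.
(Z/4226Z)^* consists of the classes a with gcd(a, 4226) = 1, so its order is φ(4226). φ is multiplicative, with φ(p^e) = p^e − p^(e−1). Factorise 4226 = 2 · 2113. Then
  φ(4226) = (2 − 1) · (2113 − 1) = 1 · 2112 = 2112.
Thus |(Z/4226Z)^*| = 2112.

Final answer: |(Z/4226Z)^*| = 2112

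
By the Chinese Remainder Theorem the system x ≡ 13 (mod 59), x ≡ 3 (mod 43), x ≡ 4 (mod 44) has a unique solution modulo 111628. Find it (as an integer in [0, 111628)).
The moduli 59, 43, 44 are pairwise coprime, so by the CRT there is a unique solution mod 59·43·44 = 111628.
Solve by successive substitution. Start with x ≡ 13 (mod 59).
  Combine with x ≡ 3 (mod 43): write x = 13 + 59·t and require 13 + 59·t ≡ 3 (mod 43), i.e. 59·t ≡ 3 − 13 ≡ 33 (mod 43). Since 59^(−1) ≡ 35 (mod 43) (59 ≡ 16 (mod 43)), t ≡ 35·33 ≡ 37 (mod 43). So x ≡ 13 + 59·37 = 2196 (mod 2537).
  Combine with x ≡ 4 (mod 44): write x = 2196 + 2537·t and require 2196 + 2537·t ≡ 4 (mod 44), i.e. 2537·t ≡ 4 − 2196 ≡ 8 (mod 44). Since 2537^(−1) ≡ 41 (mod 44) (2537 ≡ 29 (mod 44)), t ≡ 41·8 ≡ 20 (mod 44). So x ≡ 2196 + 2537·20 = 52936 (mod 111628).
Unique solution in [0, 111628): x = 52936.

Final answer: x ≡ 52936 (mod 111628); the representative in [0, 111628) is 52936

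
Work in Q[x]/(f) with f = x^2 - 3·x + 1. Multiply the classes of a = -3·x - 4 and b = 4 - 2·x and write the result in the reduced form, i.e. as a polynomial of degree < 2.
a · b ≡ 14·x - 22 (mod f(x))

First multiply in Q[x] without reducing: a · b = 6·x^2 - 4·x - 16. Now divide by f(x) = x^2 - 3·x + 1, eliminating the leading term at each step:
  leading term 6·x^2: subtract (6)·f(x) = 6·x^2 - 18·x + 6, leaving 14·x - 22
The degree is now < 2, so this is the remainder. Hence a · b ≡ 14·x - 22 in Q[x]/(f).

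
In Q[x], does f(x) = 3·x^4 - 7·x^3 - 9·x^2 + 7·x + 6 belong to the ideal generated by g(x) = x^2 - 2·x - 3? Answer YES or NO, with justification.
YES

In Q[x] the ideal (g) consists of all multiples of g, so f ∈ (g) iff g | f, i.e. iff the remainder of f on division by g is 0. Divide f by g (g is monic, so eliminate the leading term of the running remainder at each step):
  leading term 3·x^4: subtract (3·x^2)·g(x) = 3·x^4 - 6·x^3 - 9·x^2, leaving -x^3 + 7·x + 6
  leading term -x^3: subtract (-x)·g(x) = -x^3 + 2·x^2 + 3·x, leaving -2·x^2 + 4·x + 6
  leading term -2·x^2: subtract (-2)·g(x) = -2·x^2 + 4·x + 6, leaving 0
The remainder is 0, so f(x) = g(x) · h(x) with h(x) = 3·x^2 - x - 2. Hence g | f, i.e. f ∈ (g).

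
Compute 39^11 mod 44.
39

Use repeated squaring. Binary(11) = 1011. Walk through the bits of the exponent 11 left-to-right: at each bit after the leading one, square the running value, then multiply by 39 if the bit is 1 (always reducing mod 44):
  bit 1 = 1 (leading): start with 39.
  bit 2 = 0: square 39^2 = 1521 ≡ 25 (mod 44).
  bit 3 = 1: square 25^2 = 625 ≡ 9; bit is 1, so multiply 9·39 = 351 ≡ 43 (mod 44).
  bit 4 = 1: square 43^2 = 1849 ≡ 1; bit is 1, so multiply 1·39 = 39 (mod 44).
Final value: 39^11 ≡ 39 (mod 44).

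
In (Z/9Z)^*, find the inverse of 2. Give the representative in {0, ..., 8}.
2^(−1) ≡ 5 (mod 9)

Apply the extended Euclidean algorithm to (9, 2), tracking rows (r, s, t) with s·9 + t·2 = r. Each division r_prev = q·r_cur + r_new produces the new row as (previous row) − q·(current row):
  row A: (9, 1, 0)   [1·9 + 0·2 = 9]
  row B: (2, 0, 1)   [0·9 + 1·2 = 2]
  9 = 4·2 + 1   → row C = row A − 4·row B = (1, 1, −4)   [check: 1·9 − 4·2 = 1]
  2 = 2·1 + 0   → remainder 0, stop. gcd = 1 (last nonzero row C).
The gcd is 1, so 2 is invertible mod 9. The last nonzero row gives 1·9 − 4·2 = 1, so t = −4. So 2^(−1) ≡ −4 ≡ 5 (mod 9). Verify: 2 · 5 = 10 ≡ 1 (mod 9). ✓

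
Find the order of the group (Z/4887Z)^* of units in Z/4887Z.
(Z/4887Z)^* consists of the classes a with gcd(a, 4887) = 1, so its order is φ(4887). φ is multiplicative, with φ(p^e) = p^e − p^(e−1). Factorise 4887 = 3^3 · 181. Then
  φ(4887) = (3^3 − 3^2) · (181 − 1) = 18 · 180 = 3240.
Thus |(Z/4887Z)^*| = 3240.

Final answer: |(Z/4887Z)^*| = 3240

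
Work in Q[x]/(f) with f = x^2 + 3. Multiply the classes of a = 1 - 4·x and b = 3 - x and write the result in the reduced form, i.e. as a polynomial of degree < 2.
First multiply in Q[x] without reducing: a · b = 4·x^2 - 13·x + 3. Now divide by f(x) = x^2 + 3, eliminating the leading term at each step:
  leading term 4·x^2: subtract (4)·f(x) = 4·x^2 + 12, leaving -13·x - 9
The degree is now < 2, so this is the remainder. Hence a · b ≡ -13·x - 9 in Q[x]/(f).

Final answer: a · b ≡ -13·x - 9 (mod f(x))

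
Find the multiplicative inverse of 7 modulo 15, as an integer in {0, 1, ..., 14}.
Apply the extended Euclidean algorithm to (15, 7), tracking rows (r, s, t) with s·15 + t·7 = r. Each division r_prev = q·r_cur + r_new produces the new row as (previous row) − q·(current row):
  row A: (15, 1, 0)   [1·15 + 0·7 = 15]
  row B: (7, 0, 1)   [0·15 + 1·7 = 7]
  15 = 2·7 + 1   → row C = row A − 2·row B = (1, 1, −2)   [check: 1·15 − 2·7 = 1]
  7 = 7·1 + 0   → remainder 0, stop. gcd = 1 (last nonzero row C).
The gcd is 1, so 7 is invertible mod 15. The last nonzero row gives 1·15 − 2·7 = 1, so t = −2. So 7^(−1) ≡ −2 ≡ 13 (mod 15). Verify: 7 · 13 = 91 ≡ 1 (mod 15). ✓

Final answer: 7^(−1) ≡ 13 (mod 15)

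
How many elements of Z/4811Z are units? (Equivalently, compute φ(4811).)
An element a ∈ Z/4811Z is a unit iff gcd(a, 4811) = 1, so the number of units is φ(4811). φ is multiplicative, with φ(p^e) = p^e − p^(e−1). Factorise 4811 = 17 · 283. Then
  φ(4811) = (17 − 1) · (283 − 1) = 16 · 282 = 4512.

Final answer: Z/4811Z has φ(4811) = 4512 units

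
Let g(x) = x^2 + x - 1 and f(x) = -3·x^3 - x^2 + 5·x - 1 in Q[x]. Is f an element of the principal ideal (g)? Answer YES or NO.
NO

In Q[x] the ideal (g) consists of all multiples of g, so f ∈ (g) iff g | f, i.e. iff the remainder of f on division by g is 0. Divide f by g (g is monic, so eliminate the leading term of the running remainder at each step):
  leading term -3·x^3: subtract (-3·x)·g(x) = -3·x^3 - 3·x^2 + 3·x, leaving 2·x^2 + 2·x - 1
  leading term 2·x^2: subtract (2)·g(x) = 2·x^2 + 2·x - 2, leaving 1
The remainder r(x) = 1 ≠ 0 (and deg r < deg g), so g ∤ f, i.e. f ∉ (g).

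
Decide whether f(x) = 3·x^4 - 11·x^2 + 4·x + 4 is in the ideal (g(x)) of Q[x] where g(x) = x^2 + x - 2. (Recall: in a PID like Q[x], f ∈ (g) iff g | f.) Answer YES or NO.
In Q[x] the ideal (g) consists of all multiples of g, so f ∈ (g) iff g | f, i.e. iff the remainder of f on division by g is 0. Divide f by g (g is monic, so eliminate the leading term of the running remainder at each step):
  leading term 3·x^4: subtract (3·x^2)·g(x) = 3·x^4 + 3·x^3 - 6·x^2, leaving -3·x^3 - 5·x^2 + 4·x + 4
  leading term -3·x^3: subtract (-3·x)·g(x) = -3·x^3 - 3·x^2 + 6·x, leaving -2·x^2 - 2·x + 4
  leading term -2·x^2: subtract (-2)·g(x) = -2·x^2 - 2·x + 4, leaving 0
The remainder is 0, so f(x) = g(x) · h(x) with h(x) = 3·x^2 - 3·x - 2. Hence g | f, i.e. f ∈ (g).

Final answer: YES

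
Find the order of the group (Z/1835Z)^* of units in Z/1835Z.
(Z/1835Z)^* consists of the classes a with gcd(a, 1835) = 1, so its order is φ(1835). φ is multiplicative, with φ(p^e) = p^e − p^(e−1). Factorise 1835 = 5 · 367. Then
  φ(1835) = (5 − 1) · (367 − 1) = 4 · 366 = 1464.
Thus |(Z/1835Z)^*| = 1464.

Final answer: |(Z/1835Z)^*| = 1464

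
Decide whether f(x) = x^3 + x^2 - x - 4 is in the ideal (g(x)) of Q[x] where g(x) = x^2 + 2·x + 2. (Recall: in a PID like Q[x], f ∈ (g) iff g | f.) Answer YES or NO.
In Q[x] the ideal (g) consists of all multiples of g, so f ∈ (g) iff g | f, i.e. iff the remainder of f on division by g is 0. Divide f by g (g is monic, so eliminate the leading term of the running remainder at each step):
  leading term x^3: subtract (x)·g(x) = x^3 + 2·x^2 + 2·x, leaving -x^2 - 3·x - 4
  leading term -x^2: subtract (-1)·g(x) = -x^2 - 2·x - 2, leaving -x - 2
The remainder r(x) = -x - 2 ≠ 0 (and deg r < deg g), so g ∤ f, i.e. f ∉ (g).

Final answer: NO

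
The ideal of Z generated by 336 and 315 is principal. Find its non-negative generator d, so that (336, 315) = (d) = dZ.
In the PID Z, (a, b) is generated by gcd(a, b). Compute gcd(336, 315) with the extended Euclidean algorithm, tracking rows (r, s, t) with s·336 + t·315 = r:
  row A: (336, 1, 0)   [1·336 + 0·315 = 336]
  row B: (315, 0, 1)   [0·336 + 1·315 = 315]
  336 = 1·315 + 21   → row C = row A − 1·row B = (21, 1, −1)   [check: 1·336 − 1·315 = 21]
  315 = 15·21 + 0   → remainder 0, stop. gcd = 21 (last nonzero row C).
So gcd(336, 315) = 21, with Bézout identity 1·336 − 1·315 = 21. Containment (⊇): the Bézout identity exhibits 21 as an element of (336, 315), giving (21) ⊆ (336, 315). Containment (⊆): since 21 | 336 and 21 | 315 (336 = 21·16, 315 = 21·15), every Z-linear combination of 336 and 315 is divisible by 21, so (336, 315) ⊆ (21). Therefore (336, 315) = (21), d = 21.

Final answer: (336, 315) = (21); d = 21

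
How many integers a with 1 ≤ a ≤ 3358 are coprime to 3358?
1584

The number of a ∈ {1, ..., 3358} with gcd(a, 3358) = 1 is by definition Euler's totient φ(3358). φ is multiplicative, with φ(p^e) = p^e − p^(e−1). Factorise 3358 = 2 · 23 · 73. Then
  φ(3358) = (2 − 1) · (23 − 1) · (73 − 1) = 1 · 22 · 72 = 1584.
So there are 1584 such integers.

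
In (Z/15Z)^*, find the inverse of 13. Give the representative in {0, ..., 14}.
13^(−1) ≡ 7 (mod 15)

Apply the extended Euclidean algorithm to (15, 13), tracking rows (r, s, t) with s·15 + t·13 = r. Each division r_prev = q·r_cur + r_new produces the new row as (previous row) − q·(current row):
  row A: (15, 1, 0)   [1·15 + 0·13 = 15]
  row B: (13, 0, 1)   [0·15 + 1·13 = 13]
  15 = 1·13 + 2   → row C = row A − 1·row B = (2, 1, −1)   [check: 1·15 − 1·13 = 2]
  13 = 6·2 + 1   → row D = row B − 6·row C = (1, −6, 7)   [check: −6·15 + 7·13 = 1]
  2 = 2·1 + 0   → remainder 0, stop. gcd = 1 (last nonzero row D).
The gcd is 1, so 13 is invertible mod 15. The last nonzero row gives −6·15 + 7·13 = 1, so t = 7. So 13^(−1) ≡ 7 (mod 15). Verify: 13 · 7 = 91 ≡ 1 (mod 15). ✓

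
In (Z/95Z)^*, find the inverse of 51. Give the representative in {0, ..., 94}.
Apply the extended Euclidean algorithm to (95, 51), tracking rows (r, s, t) with s·95 + t·51 = r. Each division r_prev = q·r_cur + r_new produces the new row as (previous row) − q·(current row):
  row A: (95, 1, 0)   [1·95 + 0·51 = 95]
  row B: (51, 0, 1)   [0·95 + 1·51 = 51]
  95 = 1·51 + 44   → row C = row A − 1·row B = (44, 1, −1)   [check: 1·95 − 1·51 = 44]
  51 = 1·44 + 7   → row D = row B − 1·row C = (7, −1, 2)   [check: −1·95 + 2·51 = 7]
  44 = 6·7 + 2   → row E = row C − 6·row D = (2, 7, −13)   [check: 7·95 − 13·51 = 2]
  7 = 3·2 + 1   → row F = row D − 3·row E = (1, −22, 41)   [check: −22·95 + 41·51 = 1]
  2 = 2·1 + 0   → remainder 0, stop. gcd = 1 (last nonzero row F).
The gcd is 1, so 51 is invertible mod 95. The last nonzero row gives −22·95 + 41·51 = 1, so t = 41. So 51^(−1) ≡ 41 (mod 95). Verify: 51 · 41 = 2091 ≡ 1 (mod 95). ✓

Final answer: 51^(−1) ≡ 41 (mod 95)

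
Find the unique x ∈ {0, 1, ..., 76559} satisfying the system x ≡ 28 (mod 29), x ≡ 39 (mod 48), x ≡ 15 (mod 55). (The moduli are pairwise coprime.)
x ≡ 72615 (mod 76560); the representative in [0, 76560) is 72615

The moduli 29, 48, 55 are pairwise coprime, so by the CRT there is a unique solution mod 29·48·55 = 76560.
Solve by successive substitution. Start with x ≡ 28 (mod 29).
  Combine with x ≡ 39 (mod 48): write x = 28 + 29·t and require 28 + 29·t ≡ 39 (mod 48), i.e. 29·t ≡ 39 − 28 ≡ 11 (mod 48). Since 29^(−1) ≡ 5 (mod 48), t ≡ 5·11 ≡ 7 (mod 48). So x ≡ 28 + 29·7 = 231 (mod 1392).
  Combine with x ≡ 15 (mod 55): write x = 231 + 1392·t and require 231 + 1392·t ≡ 15 (mod 55), i.e. 1392·t ≡ 15 − 231 ≡ 4 (mod 55). Since 1392^(−1) ≡ 13 (mod 55) (1392 ≡ 17 (mod 55)), t ≡ 13·4 ≡ 52 (mod 55). So x ≡ 231 + 1392·52 = 72615 (mod 76560).
Unique solution in [0, 76560): x = 72615.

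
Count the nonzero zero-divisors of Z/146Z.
Z/146Z has 73 nonzero zero-divisors

In Z/146Z each nonzero element is either a unit (gcd with 146 is 1) or a zero-divisor (gcd > 1). The number of units is φ(146): factorise 146 = 2 · 73, so φ(146) = (2 − 1) · (73 − 1) = 1 · 72 = 72. The nonzero elements number 146 − 1 = 145. Hence the nonzero zero-divisors number 145 − 72 = 73.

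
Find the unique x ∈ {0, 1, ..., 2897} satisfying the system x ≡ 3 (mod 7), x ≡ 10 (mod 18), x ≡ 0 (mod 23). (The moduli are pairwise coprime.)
x ≡ 2530 (mod 2898); the representative in [0, 2898) is 2530

The moduli 7, 18, 23 are pairwise coprime, so by the CRT there is a unique solution mod 7·18·23 = 2898.
Solve by successive substitution. Start with x ≡ 3 (mod 7).
  Combine with x ≡ 10 (mod 18): write x = 3 + 7·t and require 3 + 7·t ≡ 10 (mod 18), i.e. 7·t ≡ 10 − 3 ≡ 7 (mod 18). Since 7^(−1) ≡ 13 (mod 18), t ≡ 13·7 ≡ 1 (mod 18). So x ≡ 3 + 7·1 = 10 (mod 126).
  Combine with x ≡ 0 (mod 23): write x = 10 + 126·t and require 10 + 126·t ≡ 0 (mod 23), i.e. 126·t ≡ 0 − 10 ≡ 13 (mod 23). Since 126^(−1) ≡ 21 (mod 23) (126 ≡ 11 (mod 23)), t ≡ 21·13 ≡ 20 (mod 23). So x ≡ 10 + 126·20 = 2530 (mod 2898).
Unique solution in [0, 2898): x = 2530.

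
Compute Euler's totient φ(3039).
φ(3039) = 2024

φ is multiplicative, with φ(p^e) = p^e − p^(e−1). Factorise 3039 = 3 · 1013. Then
  φ(3039) = (3 − 1) · (1013 − 1) = 2 · 1012 = 2024.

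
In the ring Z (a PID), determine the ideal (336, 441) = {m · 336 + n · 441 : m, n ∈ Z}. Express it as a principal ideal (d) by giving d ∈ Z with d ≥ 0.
In the PID Z, (a, b) is generated by gcd(a, b). Compute gcd(441, 336) with the extended Euclidean algorithm, tracking rows (r, s, t) with s·441 + t·336 = r:
  row A: (441, 1, 0)   [1·441 + 0·336 = 441]
  row B: (336, 0, 1)   [0·441 + 1·336 = 336]
  441 = 1·336 + 105   → row C = row A − 1·row B = (105, 1, −1)   [check: 1·441 − 1·336 = 105]
  336 = 3·105 + 21   → row D = row B − 3·row C = (21, −3, 4)   [check: −3·441 + 4·336 = 21]
  105 = 5·21 + 0   → remainder 0, stop. gcd = 21 (last nonzero row D).
So gcd(336, 441) = 21, with Bézout identity −3·441 + 4·336 = 21. Containment (⊇): the Bézout identity exhibits 21 as an element of (336, 441), giving (21) ⊆ (336, 441). Containment (⊆): since 21 | 336 and 21 | 441 (336 = 21·16, 441 = 21·21), every Z-linear combination of 336 and 441 is divisible by 21, so (336, 441) ⊆ (21). Therefore (336, 441) = (21), d = 21.

Final answer: (336, 441) = (21); d = 21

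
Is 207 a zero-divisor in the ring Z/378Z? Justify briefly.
gcd(207, 378) = 9 > 1, so 207 is not a unit in Z/378Z. In Z/nZ every nonzero non-unit is a zero-divisor: explicitly, take b = 378/gcd = 42 ≠ 0 (mod 378); then 207·42 = 8694 = 23·378, i.e. 207·42 ≡ 0 (mod 378). So 207 is a zero-divisor.

Final answer: YES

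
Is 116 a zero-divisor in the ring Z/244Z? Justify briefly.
YES

gcd(116, 244) = 4 > 1, so 116 is not a unit in Z/244Z. In Z/nZ every nonzero non-unit is a zero-divisor: explicitly, take b = 244/gcd = 61 ≠ 0 (mod 244); then 116·61 = 7076 = 29·244, i.e. 116·61 ≡ 0 (mod 244). So 116 is a zero-divisor.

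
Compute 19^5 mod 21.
10

Use repeated squaring. Binary(5) = 101. Walk through the bits of the exponent 5 left-to-right: at each bit after the leading one, square the running value, then multiply by 19 if the bit is 1 (always reducing mod 21):
  bit 1 = 1 (leading): start with 19.
  bit 2 = 0: square 19^2 = 361 ≡ 4 (mod 21).
  bit 3 = 1: square 4^2 = 16; bit is 1, so multiply 16·19 = 304 ≡ 10 (mod 21).
Final value: 19^5 ≡ 10 (mod 21).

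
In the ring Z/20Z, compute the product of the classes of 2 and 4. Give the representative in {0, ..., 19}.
Both factors are already reduced mod 20. 2 · 4 = 8. Dividing by 20: 8 = 0·20 + 8. So (2 · 4) mod 20 = 8.

Final answer: 8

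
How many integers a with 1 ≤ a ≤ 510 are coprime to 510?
The number of a ∈ {1, ..., 510} with gcd(a, 510) = 1 is by definition Euler's totient φ(510). φ is multiplicative, with φ(p^e) = p^e − p^(e−1). Factorise 510 = 2 · 3 · 5 · 17. Then
  φ(510) = (2 − 1) · (3 − 1) · (5 − 1) · (17 − 1) = 1 · 2 · 4 · 16 = 128.
So there are 128 such integers.

Final answer: 128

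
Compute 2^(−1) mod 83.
2^(−1) ≡ 42 (mod 83)

Apply the extended Euclidean algorithm to (83, 2), tracking rows (r, s, t) with s·83 + t·2 = r. Each division r_prev = q·r_cur + r_new produces the new row as (previous row) − q·(current row):
  row A: (83, 1, 0)   [1·83 + 0·2 = 83]
  row B: (2, 0, 1)   [0·83 + 1·2 = 2]
  83 = 41·2 + 1   → row C = row A − 41·row B = (1, 1, −41)   [check: 1·83 − 41·2 = 1]
  2 = 2·1 + 0   → remainder 0, stop. gcd = 1 (last nonzero row C).
The gcd is 1, so 2 is invertible mod 83. The last nonzero row gives 1·83 − 41·2 = 1, so t = −41. So 2^(−1) ≡ −41 ≡ 42 (mod 83). Verify: 2 · 42 = 84 ≡ 1 (mod 83). ✓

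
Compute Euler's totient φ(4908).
φ(4908) = 1632

φ is multiplicative, with φ(p^e) = p^e − p^(e−1). Factorise 4908 = 2^2 · 3 · 409. Then
  φ(4908) = (2^2 − 2^1) · (3 − 1) · (409 − 1) = 2 · 2 · 408 = 1632.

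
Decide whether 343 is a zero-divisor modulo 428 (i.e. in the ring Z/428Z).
gcd(343, 428) = 1, so 343 is a unit in Z/428Z (it has a multiplicative inverse). A unit cannot be a zero-divisor: if 343·b ≡ 0 then multiplying both sides by 343^(−1) gives b ≡ 0. So 343 is not a zero-divisor.

Final answer: NO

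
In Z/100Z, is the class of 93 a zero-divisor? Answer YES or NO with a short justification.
NO

gcd(93, 100) = 1, so 93 is a unit in Z/100Z (it has a multiplicative inverse). A unit cannot be a zero-divisor: if 93·b ≡ 0 then multiplying both sides by 93^(−1) gives b ≡ 0. So 93 is not a zero-divisor.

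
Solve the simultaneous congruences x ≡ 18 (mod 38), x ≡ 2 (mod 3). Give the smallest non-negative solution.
The moduli 38, 3 are pairwise coprime, so by the CRT there is a unique solution mod 38·3 = 114.
Solve by successive substitution. Start with x ≡ 18 (mod 38).
  Combine with x ≡ 2 (mod 3): write x = 18 + 38·t and require 18 + 38·t ≡ 2 (mod 3), i.e. 38·t ≡ 2 − 18 ≡ 2 (mod 3). Since 38^(−1) ≡ 2 (mod 3) (38 ≡ 2 (mod 3)), t ≡ 2·2 ≡ 1 (mod 3). So x ≡ 18 + 38·1 = 56 (mod 114).
Unique solution in [0, 114): x = 56.

Final answer: x ≡ 56 (mod 114); the representative in [0, 114) is 56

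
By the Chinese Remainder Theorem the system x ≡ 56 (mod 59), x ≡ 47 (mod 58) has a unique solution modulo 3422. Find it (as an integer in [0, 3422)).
x ≡ 2947 (mod 3422); the representative in [0, 3422) is 2947

The moduli 59, 58 are pairwise coprime, so by the CRT there is a unique solution mod 59·58 = 3422.
Solve by successive substitution. Start with x ≡ 56 (mod 59).
  Combine with x ≡ 47 (mod 58): write x = 56 + 59·t and require 56 + 59·t ≡ 47 (mod 58), i.e. 59·t ≡ 47 − 56 ≡ 49 (mod 58). Since 59^(−1) ≡ 1 (mod 58) (59 ≡ 1 (mod 58)), t ≡ 1·49 ≡ 49 (mod 58). So x ≡ 56 + 59·49 = 2947 (mod 3422).
Unique solution in [0, 3422): x = 2947.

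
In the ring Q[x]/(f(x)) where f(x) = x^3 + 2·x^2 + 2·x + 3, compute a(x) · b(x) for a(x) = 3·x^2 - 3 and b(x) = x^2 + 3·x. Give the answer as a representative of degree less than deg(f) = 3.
a · b ≡ -15·x^2 - 24·x - 9 (mod f(x))

First multiply in Q[x] without reducing: a · b = 3·x^4 + 9·x^3 - 3·x^2 - 9·x. Now divide by f(x) = x^3 + 2·x^2 + 2·x + 3, eliminating the leading term at each step:
  leading term 3·x^4: subtract (3·x)·f(x) = 3·x^4 + 6·x^3 + 6·x^2 + 9·x, leaving 3·x^3 - 9·x^2 - 18·x
  leading term 3·x^3: subtract (3)·f(x) = 3·x^3 + 6·x^2 + 6·x + 9, leaving -15·x^2 - 24·x - 9
The degree is now < 3, so this is the remainder. Hence a · b ≡ -15·x^2 - 24·x - 9 in Q[x]/(f).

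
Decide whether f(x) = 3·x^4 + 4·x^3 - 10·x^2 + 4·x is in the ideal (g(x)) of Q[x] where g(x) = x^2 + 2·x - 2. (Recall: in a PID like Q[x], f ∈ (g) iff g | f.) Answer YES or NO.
YES

In Q[x] the ideal (g) consists of all multiples of g, so f ∈ (g) iff g | f, i.e. iff the remainder of f on division by g is 0. Divide f by g (g is monic, so eliminate the leading term of the running remainder at each step):
  leading term 3·x^4: subtract (3·x^2)·g(x) = 3·x^4 + 6·x^3 - 6·x^2, leaving -2·x^3 - 4·x^2 + 4·x
  leading term -2·x^3: subtract (-2·x)·g(x) = -2·x^3 - 4·x^2 + 4·x, leaving 0
The remainder is 0, so f(x) = g(x) · h(x) with h(x) = 3·x^2 - 2·x. Hence g | f, i.e. f ∈ (g).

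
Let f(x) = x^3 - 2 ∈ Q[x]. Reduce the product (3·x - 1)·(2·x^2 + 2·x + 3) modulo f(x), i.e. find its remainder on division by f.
a · b ≡ 4·x^2 + 7·x + 9 (mod f(x))

First multiply in Q[x] without reducing: a · b = 6·x^3 + 4·x^2 + 7·x - 3. Now divide by f(x) = x^3 - 2, eliminating the leading term at each step:
  leading term 6·x^3: subtract (6)·f(x) = 6·x^3 - 12, leaving 4·x^2 + 7·x + 9
The degree is now < 3, so this is the remainder. Hence a · b ≡ 4·x^2 + 7·x + 9 in Q[x]/(f).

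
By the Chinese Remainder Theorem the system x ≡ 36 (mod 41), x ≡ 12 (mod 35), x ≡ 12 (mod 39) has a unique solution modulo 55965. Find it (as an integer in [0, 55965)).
x ≡ 2742 (mod 55965); the representative in [0, 55965) is 2742

The moduli 41, 35, 39 are pairwise coprime, so by the CRT there is a unique solution mod 41·35·39 = 55965.
Solve by successive substitution. Start with x ≡ 36 (mod 41).
  Combine with x ≡ 12 (mod 35): write x = 36 + 41·t and require 36 + 41·t ≡ 12 (mod 35), i.e. 41·t ≡ 12 − 36 ≡ 11 (mod 35). Since 41^(−1) ≡ 6 (mod 35) (41 ≡ 6 (mod 35)), t ≡ 6·11 ≡ 31 (mod 35). So x ≡ 36 + 41·31 = 1307 (mod 1435).
  Combine with x ≡ 12 (mod 39): write x = 1307 + 1435·t and require 1307 + 1435·t ≡ 12 (mod 39), i.e. 1435·t ≡ 12 − 1307 ≡ 31 (mod 39). Since 1435^(−1) ≡ 34 (mod 39) (1435 ≡ 31 (mod 39)), t ≡ 34·31 ≡ 1 (mod 39). So x ≡ 1307 + 1435·1 = 2742 (mod 55965).
Unique solution in [0, 55965): x = 2742.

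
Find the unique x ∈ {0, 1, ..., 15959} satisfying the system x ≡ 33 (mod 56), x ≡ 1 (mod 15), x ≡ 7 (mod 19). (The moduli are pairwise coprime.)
The moduli 56, 15, 19 are pairwise coprime, so by the CRT there is a unique solution mod 56·15·19 = 15960.
Solve by successive substitution. Start with x ≡ 33 (mod 56).
  Combine with x ≡ 1 (mod 15): write x = 33 + 56·t and require 33 + 56·t ≡ 1 (mod 15), i.e. 56·t ≡ 1 − 33 ≡ 13 (mod 15). Since 56^(−1) ≡ 11 (mod 15) (56 ≡ 11 (mod 15)), t ≡ 11·13 ≡ 8 (mod 15). So x ≡ 33 + 56·8 = 481 (mod 840).
  Combine with x ≡ 7 (mod 19): write x = 481 + 840·t and require 481 + 840·t ≡ 7 (mod 19), i.e. 840·t ≡ 7 − 481 ≡ 1 (mod 19). Since 840^(−1) ≡ 5 (mod 19) (840 ≡ 4 (mod 19)), t ≡ 5·1 ≡ 5 (mod 19). So x ≡ 481 + 840·5 = 4681 (mod 15960).
Unique solution in [0, 15960): x = 4681.

Final answer: x ≡ 4681 (mod 15960); the representative in [0, 15960) is 4681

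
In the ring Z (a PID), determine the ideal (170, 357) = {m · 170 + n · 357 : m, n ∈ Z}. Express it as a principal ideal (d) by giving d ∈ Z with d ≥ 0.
(170, 357) = (17); d = 17

In the PID Z, (a, b) is generated by gcd(a, b). Compute gcd(357, 170) with the extended Euclidean algorithm, tracking rows (r, s, t) with s·357 + t·170 = r:
  row A: (357, 1, 0)   [1·357 + 0·170 = 357]
  row B: (170, 0, 1)   [0·357 + 1·170 = 170]
  357 = 2·170 + 17   → row C = row A − 2·row B = (17, 1, −2)   [check: 1·357 − 2·170 = 17]
  170 = 10·17 + 0   → remainder 0, stop. gcd = 17 (last nonzero row C).
So gcd(170, 357) = 17, with Bézout identity 1·357 − 2·170 = 17. Containment (⊇): the Bézout identity exhibits 17 as an element of (170, 357), giving (17) ⊆ (170, 357). Containment (⊆): since 17 | 170 and 17 | 357 (170 = 17·10, 357 = 17·21), every Z-linear combination of 170 and 357 is divisible by 17, so (170, 357) ⊆ (17). Therefore (170, 357) = (17), d = 17.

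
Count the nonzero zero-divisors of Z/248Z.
Z/248Z has 127 nonzero zero-divisors

In Z/248Z each nonzero element is either a unit (gcd with 248 is 1) or a zero-divisor (gcd > 1). The number of units is φ(248): factorise 248 = 2^3 · 31, so φ(248) = (2^3 − 2^2) · (31 − 1) = 4 · 30 = 120. The nonzero elements number 248 − 1 = 247. Hence the nonzero zero-divisors number 247 − 120 = 127.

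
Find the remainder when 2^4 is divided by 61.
Use repeated squaring. Binary(4) = 100. Walk through the bits of the exponent 4 left-to-right: at each bit after the leading one, square the running value, then multiply by 2 if the bit is 1 (always reducing mod 61):
  bit 1 = 1 (leading): start with 2.
  bit 2 = 0: square 2^2 = 4 (mod 61).
  bit 3 = 0: square 4^2 = 16 (mod 61).
Final value: 2^4 ≡ 16 (mod 61).

Final answer: 16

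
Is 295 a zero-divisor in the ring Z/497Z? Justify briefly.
gcd(295, 497) = 1, so 295 is a unit in Z/497Z (it has a multiplicative inverse). A unit cannot be a zero-divisor: if 295·b ≡ 0 then multiplying both sides by 295^(−1) gives b ≡ 0. So 295 is not a zero-divisor.

Final answer: NO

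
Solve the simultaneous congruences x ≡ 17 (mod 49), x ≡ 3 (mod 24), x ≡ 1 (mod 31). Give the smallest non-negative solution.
The moduli 49, 24, 31 are pairwise coprime, so by the CRT there is a unique solution mod 49·24·31 = 36456.
Solve by successive substitution. Start with x ≡ 17 (mod 49).
  Combine with x ≡ 3 (mod 24): write x = 17 + 49·t and require 17 + 49·t ≡ 3 (mod 24), i.e. 49·t ≡ 3 − 17 ≡ 10 (mod 24). Since 49^(−1) ≡ 1 (mod 24) (49 ≡ 1 (mod 24)), t ≡ 1·10 ≡ 10 (mod 24). So x ≡ 17 + 49·10 = 507 (mod 1176).
  Combine with x ≡ 1 (mod 31): write x = 507 + 1176·t and require 507 + 1176·t ≡ 1 (mod 31), i.e. 1176·t ≡ 1 − 507 ≡ 21 (mod 31). Since 1176^(−1) ≡ 15 (mod 31) (1176 ≡ 29 (mod 31)), t ≡ 15·21 ≡ 5 (mod 31). So x ≡ 507 + 1176·5 = 6387 (mod 36456).
Unique solution in [0, 36456): x = 6387.

Final answer: x ≡ 6387 (mod 36456); the representative in [0, 36456) is 6387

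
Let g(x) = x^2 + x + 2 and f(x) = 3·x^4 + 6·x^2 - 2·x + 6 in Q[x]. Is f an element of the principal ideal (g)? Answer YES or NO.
In Q[x] the ideal (g) consists of all multiples of g, so f ∈ (g) iff g | f, i.e. iff the remainder of f on division by g is 0. Divide f by g (g is monic, so eliminate the leading term of the running remainder at each step):
  leading term 3·x^4: subtract (3·x^2)·g(x) = 3·x^4 + 3·x^3 + 6·x^2, leaving -3·x^3 - 2·x + 6
  leading term -3·x^3: subtract (-3·x)·g(x) = -3·x^3 - 3·x^2 - 6·x, leaving 3·x^2 + 4·x + 6
  leading term 3·x^2: subtract (3)·g(x) = 3·x^2 + 3·x + 6, leaving x
The remainder r(x) = x ≠ 0 (and deg r < deg g), so g ∤ f, i.e. f ∉ (g).

Final answer: NO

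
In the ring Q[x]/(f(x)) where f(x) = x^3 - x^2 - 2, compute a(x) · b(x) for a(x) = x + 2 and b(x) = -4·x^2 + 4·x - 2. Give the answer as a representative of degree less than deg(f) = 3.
a · b ≡ -8·x^2 + 6·x - 12 (mod f(x))

First multiply in Q[x] without reducing: a · b = -4·x^3 - 4·x^2 + 6·x - 4. Now divide by f(x) = x^3 - x^2 - 2, eliminating the leading term at each step:
  leading term -4·x^3: subtract (-4)·f(x) = -4·x^3 + 4·x^2 + 8, leaving -8·x^2 + 6·x - 12
The degree is now < 3, so this is the remainder. Hence a · b ≡ -8·x^2 + 6·x - 12 in Q[x]/(f).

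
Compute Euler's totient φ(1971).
φ is multiplicative, with φ(p^e) = p^e − p^(e−1). Factorise 1971 = 3^3 · 73. Then
  φ(1971) = (3^3 − 3^2) · (73 − 1) = 18 · 72 = 1296.

Final answer: φ(1971) = 1296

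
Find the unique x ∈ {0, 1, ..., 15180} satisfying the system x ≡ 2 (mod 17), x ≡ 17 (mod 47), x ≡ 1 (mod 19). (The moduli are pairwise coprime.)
x ≡ 5986 (mod 15181); the representative in [0, 15181) is 5986

The moduli 17, 47, 19 are pairwise coprime, so by the CRT there is a unique solution mod 17·47·19 = 15181.
Solve by successive substitution. Start with x ≡ 2 (mod 17).
  Combine with x ≡ 17 (mod 47): write x = 2 + 17·t and require 2 + 17·t ≡ 17 (mod 47), i.e. 17·t ≡ 17 − 2 ≡ 15 (mod 47). Since 17^(−1) ≡ 36 (mod 47), t ≡ 36·15 ≡ 23 (mod 47). So x ≡ 2 + 17·23 = 393 (mod 799).
  Combine with x ≡ 1 (mod 19): write x = 393 + 799·t and require 393 + 799·t ≡ 1 (mod 19), i.e. 799·t ≡ 1 − 393 ≡ 7 (mod 19). Since 799^(−1) ≡ 1 (mod 19) (799 ≡ 1 (mod 19)), t ≡ 1·7 ≡ 7 (mod 19). So x ≡ 393 + 799·7 = 5986 (mod 15181).
Unique solution in [0, 15181): x = 5986.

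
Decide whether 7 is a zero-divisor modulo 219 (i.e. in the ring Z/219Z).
NO

gcd(7, 219) = 1, so 7 is a unit in Z/219Z (it has a multiplicative inverse). A unit cannot be a zero-divisor: if 7·b ≡ 0 then multiplying both sides by 7^(−1) gives b ≡ 0. So 7 is not a zero-divisor.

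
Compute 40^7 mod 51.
Use repeated squaring. Binary(7) = 111. Walk through the bits of the exponent 7 left-to-right: at each bit after the leading one, square the running value, then multiply by 40 if the bit is 1 (always reducing mod 51):
  bit 1 = 1 (leading): start with 40.
  bit 2 = 1: square 40^2 = 1600 ≡ 19; bit is 1, so multiply 19·40 = 760 ≡ 46 (mod 51).
  bit 3 = 1: square 46^2 = 2116 ≡ 25; bit is 1, so multiply 25·40 = 1000 ≡ 31 (mod 51).
Final value: 40^7 ≡ 31 (mod 51).

Final answer: 31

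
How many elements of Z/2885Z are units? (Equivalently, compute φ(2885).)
An element a ∈ Z/2885Z is a unit iff gcd(a, 2885) = 1, so the number of units is φ(2885). φ is multiplicative, with φ(p^e) = p^e − p^(e−1). Factorise 2885 = 5 · 577. Then
  φ(2885) = (5 − 1) · (577 − 1) = 4 · 576 = 2304.

Final answer: Z/2885Z has φ(2885) = 2304 units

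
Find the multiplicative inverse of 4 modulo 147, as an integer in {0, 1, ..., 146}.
Apply the extended Euclidean algorithm to (147, 4), tracking rows (r, s, t) with s·147 + t·4 = r. Each division r_prev = q·r_cur + r_new produces the new row as (previous row) − q·(current row):
  row A: (147, 1, 0)   [1·147 + 0·4 = 147]
  row B: (4, 0, 1)   [0·147 + 1·4 = 4]
  147 = 36·4 + 3   → row C = row A − 36·row B = (3, 1, −36)   [check: 1·147 − 36·4 = 3]
  4 = 1·3 + 1   → row D = row B − 1·row C = (1, −1, 37)   [check: −1·147 + 37·4 = 1]
  3 = 3·1 + 0   → remainder 0, stop. gcd = 1 (last nonzero row D).
The gcd is 1, so 4 is invertible mod 147. The last nonzero row gives −1·147 + 37·4 = 1, so t = 37. So 4^(−1) ≡ 37 (mod 147). Verify: 4 · 37 = 148 ≡ 1 (mod 147). ✓

Final answer: 4^(−1) ≡ 37 (mod 147)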